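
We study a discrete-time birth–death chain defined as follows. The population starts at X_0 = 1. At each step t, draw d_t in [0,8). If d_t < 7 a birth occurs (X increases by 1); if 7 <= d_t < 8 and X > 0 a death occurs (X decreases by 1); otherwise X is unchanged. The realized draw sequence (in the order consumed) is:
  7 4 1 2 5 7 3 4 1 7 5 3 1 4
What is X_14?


9

t=0: X=1, d=7 → death, X_1=0
t=1: X=0, d=4 → birth, X_2=1
t=2: X=1, d=1 → birth, X_3=2
t=3: X=2, d=2 → birth, X_4=3
t=4: X=3, d=5 → birth, X_5=4
t=5: X=4, d=7 → death, X_6=3
t=6: X=3, d=3 → birth, X_7=4
t=7: X=4, d=4 → birth, X_8=5
t=8: X=5, d=1 → birth, X_9=6
t=9: X=6, d=7 → death, X_10=5
t=10: X=5, d=5 → birth, X_11=6
t=11: X=6, d=3 → birth, X_12=7
t=12: X=7, d=1 → birth, X_13=8
t=13: X=8, d=4 → birth, X_14=9


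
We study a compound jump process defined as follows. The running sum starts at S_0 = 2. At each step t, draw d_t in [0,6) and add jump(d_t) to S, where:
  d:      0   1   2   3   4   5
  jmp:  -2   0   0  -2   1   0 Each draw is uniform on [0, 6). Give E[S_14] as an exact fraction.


-5

Outcome values over d=0..5: [-2, 0, 0, -2, 1, 0]
Σy = -3, Σy² = 9, M = 6
μ = -3/6 = -1/2,  σ² = 9/6 − (-1/2)² = 5/4
E[S_14] = 2 + 14·(-1/2) = -5


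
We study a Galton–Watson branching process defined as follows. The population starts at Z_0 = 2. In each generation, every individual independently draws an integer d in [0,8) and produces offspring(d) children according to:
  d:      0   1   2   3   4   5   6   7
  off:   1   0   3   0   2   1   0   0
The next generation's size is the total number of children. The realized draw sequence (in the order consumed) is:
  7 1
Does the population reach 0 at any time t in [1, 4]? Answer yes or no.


gen 0: Z_0=2, draws=[7, 1], offspring=[0, 0], Z_1=0
gen 1: Z_1=0, draws=[], offspring=[], Z_2=0
gen 2: Z_2=0, draws=[], offspring=[], Z_3=0
gen 3: Z_3=0, draws=[], offspring=[], Z_4=0

yes


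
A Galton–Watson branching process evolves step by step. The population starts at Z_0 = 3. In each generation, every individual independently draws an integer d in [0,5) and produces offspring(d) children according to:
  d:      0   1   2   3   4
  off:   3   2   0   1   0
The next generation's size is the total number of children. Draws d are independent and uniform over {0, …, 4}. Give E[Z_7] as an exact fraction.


839808/78125

Outcome values over d=0..4: [3, 2, 0, 1, 0]
Σy = 6, Σy² = 14, M = 5
μ = 6/5 = 6/5,  σ² = 14/5 − (6/5)² = 34/25
E[Z_0] = 3
E[Z_1] = 6/5·E[Z_0] = 18/5
E[Z_2] = 6/5·E[Z_1] = 108/25
E[Z_3] = 6/5·E[Z_2] = 648/125
E[Z_4] = 6/5·E[Z_3] = 3888/625
E[Z_5] = 6/5·E[Z_4] = 23328/3125
E[Z_6] = 6/5·E[Z_5] = 139968/15625
E[Z_7] = 6/5·E[Z_6] = 839808/78125


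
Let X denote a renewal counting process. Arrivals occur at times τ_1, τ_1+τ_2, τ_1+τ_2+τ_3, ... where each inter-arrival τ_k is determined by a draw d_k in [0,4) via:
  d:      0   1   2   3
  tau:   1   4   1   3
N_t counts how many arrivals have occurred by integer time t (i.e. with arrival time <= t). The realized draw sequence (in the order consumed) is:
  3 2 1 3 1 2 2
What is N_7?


draw d_1=3: τ_1=3, arrival time A_1=3
draw d_2=2: τ_2=1, arrival time A_2=4
draw d_3=1: τ_3=4, arrival time A_3=8
draw d_4=3: τ_4=3, arrival time A_4=11
draw d_5=1: τ_5=4, arrival time A_5=15
draw d_6=2: τ_6=1, arrival time A_6=16
draw d_7=2: τ_7=1, arrival time A_7=17
N_t over t=0..7: 0:0 1:0 2:0 3:1 4:2 5:2 6:2 7:2

2


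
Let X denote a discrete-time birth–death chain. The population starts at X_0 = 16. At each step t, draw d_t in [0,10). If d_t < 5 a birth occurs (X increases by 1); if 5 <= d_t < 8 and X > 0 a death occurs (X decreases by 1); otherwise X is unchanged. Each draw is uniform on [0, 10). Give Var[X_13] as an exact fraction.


247/25

X can drop by at most 1 per step and X_0 = 16 > T = 13, so X_t >= 16 − t >= 3 > 0 for every t <= 13: the floor at 0 (the 'and X > 0' condition) never binds. Hence X_13 = X_0 + Σ_{t<13} Y_t with i.i.d. increments Y_t = y(d_t) ∈ {+1, −1, 0}.
Outcome values over d=0..9: [1, 1, 1, 1, 1, -1, -1, -1, 0, 0]
Σy = 2, Σy² = 8, M = 10
μ = 2/10 = 1/5,  σ² = 8/10 − (1/5)² = 19/25
Independent increments: Var[X_13] = 13·σ² = 13·(19/25) = 247/25


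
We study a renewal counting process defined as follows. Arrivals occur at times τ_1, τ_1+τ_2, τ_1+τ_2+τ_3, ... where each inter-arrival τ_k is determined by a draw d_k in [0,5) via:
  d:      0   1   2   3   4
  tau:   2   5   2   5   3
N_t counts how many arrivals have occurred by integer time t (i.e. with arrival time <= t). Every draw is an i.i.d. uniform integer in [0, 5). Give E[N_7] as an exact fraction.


Inter-arrival values over d=0..4: [2, 5, 2, 5, 3]
Each d has probability 1/5, so the pmf of τ is: f(2) = 2/5, f(3) = 1/5, f(5) = 2/5
Renewal equation for m(n) = E[N_n]: condition on τ_1 = k (if k <= n, one arrival plus a fresh copy on the remaining n−k steps): m(n) = F(n) + Σ_{k<=n} f(k)·m(n−k), where F(n) = P(τ <= n) and m(0) = 0
m(1) = F(1) = 0
m(2) = F(2) = 2/5
m(3) = F(3) = 3/5
m(4) = F(4) + f(2)·m(2) = 3/5 + 2/5·2/5 = 19/25
m(5) = F(5) + f(2)·m(3) + f(3)·m(2) = 1 + 2/5·3/5 + 1/5·2/5 = 33/25
m(6) = F(6) + f(2)·m(4) + f(3)·m(3) = 1 + 2/5·19/25 + 1/5·3/5 = 178/125
m(7) = F(7) + f(2)·m(5) + f(3)·m(4) + f(5)·m(2) = 1 + 2/5·33/25 + 1/5·19/25 + 2/5·2/5 = 46/25
E[N_7] = m(7) = 46/25

46/25


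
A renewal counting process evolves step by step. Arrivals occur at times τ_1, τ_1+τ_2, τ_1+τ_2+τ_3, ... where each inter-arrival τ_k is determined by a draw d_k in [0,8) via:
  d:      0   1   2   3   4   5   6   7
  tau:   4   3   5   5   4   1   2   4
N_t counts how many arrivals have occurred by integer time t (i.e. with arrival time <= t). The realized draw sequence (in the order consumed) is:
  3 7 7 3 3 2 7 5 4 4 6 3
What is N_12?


draw d_1=3: τ_1=5, arrival time A_1=5
draw d_2=7: τ_2=4, arrival time A_2=9
draw d_3=7: τ_3=4, arrival time A_3=13
draw d_4=3: τ_4=5, arrival time A_4=18
draw d_5=3: τ_5=5, arrival time A_5=23
draw d_6=2: τ_6=5, arrival time A_6=28
draw d_7=7: τ_7=4, arrival time A_7=32
draw d_8=5: τ_8=1, arrival time A_8=33
draw d_9=4: τ_9=4, arrival time A_9=37
draw d_10=4: τ_10=4, arrival time A_10=41
draw d_11=6: τ_11=2, arrival time A_11=43
draw d_12=3: τ_12=5, arrival time A_12=48
N_t over t=0..12: 0:0 1:0 2:0 3:0 4:0 5:1 6:1 7:1 8:1 9:2 10:2 11:2 12:2

2


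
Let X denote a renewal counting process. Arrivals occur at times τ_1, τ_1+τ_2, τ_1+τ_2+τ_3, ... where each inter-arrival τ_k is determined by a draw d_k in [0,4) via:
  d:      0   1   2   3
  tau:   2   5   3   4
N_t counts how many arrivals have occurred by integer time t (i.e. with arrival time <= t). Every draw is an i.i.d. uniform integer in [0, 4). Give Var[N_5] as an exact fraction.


39/256

Inter-arrival values over d=0..3: [2, 5, 3, 4]
Each d has probability 1/4, so the pmf of τ is: f(2) = 1/4, f(3) = 1/4, f(4) = 1/4, f(5) = 1/4
Let p_n(j) = P(N_n = j), with p_0 = [1]. Condition on τ_1: p_n(0) = P(τ > n), and for j >= 1, p_n(j) = Σ_{k<=n} f(k)·p_{n−k}(j−1)
p_1 = [1]  (j = 0)
p_2 = [3/4, 1/4]  (j = 0..1)
p_3 = [1/2, 1/2]  (j = 0..1)
p_4 = [1/4, 11/16, 1/16]  (j = 0..2)
p_5 = [0, 13/16, 3/16]  (j = 0..2)
E[N_5] = Σ j·p_5(j) = 19/16;  E[N_5²] = Σ j²·p_5(j) = 25/16
Var[N_5] = 25/16 − (19/16)² = 39/256


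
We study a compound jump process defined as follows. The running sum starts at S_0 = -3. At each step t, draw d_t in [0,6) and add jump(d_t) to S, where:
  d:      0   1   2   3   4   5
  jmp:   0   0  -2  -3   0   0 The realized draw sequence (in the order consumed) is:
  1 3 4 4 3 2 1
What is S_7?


-11

t=0: S=-3, d=1, jump=0, S_1=-3
t=1: S=-3, d=3, jump=-3, S_2=-6
t=2: S=-6, d=4, jump=0, S_3=-6
t=3: S=-6, d=4, jump=0, S_4=-6
t=4: S=-6, d=3, jump=-3, S_5=-9
t=5: S=-9, d=2, jump=-2, S_6=-11
t=6: S=-11, d=1, jump=0, S_7=-11


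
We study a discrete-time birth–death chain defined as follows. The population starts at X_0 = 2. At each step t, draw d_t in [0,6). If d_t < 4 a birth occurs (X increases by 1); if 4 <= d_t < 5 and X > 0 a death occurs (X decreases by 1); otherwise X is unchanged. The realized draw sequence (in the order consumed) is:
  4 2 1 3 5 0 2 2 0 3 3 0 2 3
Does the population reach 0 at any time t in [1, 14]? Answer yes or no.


no

t=0: X=2, d=4 → death, X_1=1
t=1: X=1, d=2 → birth, X_2=2
t=2: X=2, d=1 → birth, X_3=3
t=3: X=3, d=3 → birth, X_4=4
t=4: X=4, d=5 → hold, X_5=4
t=5: X=4, d=0 → birth, X_6=5
t=6: X=5, d=2 → birth, X_7=6
t=7: X=6, d=2 → birth, X_8=7
t=8: X=7, d=0 → birth, X_9=8
t=9: X=8, d=3 → birth, X_10=9
t=10: X=9, d=3 → birth, X_11=10
t=11: X=10, d=0 → birth, X_12=11
t=12: X=11, d=2 → birth, X_13=12
t=13: X=12, d=3 → birth, X_14=13


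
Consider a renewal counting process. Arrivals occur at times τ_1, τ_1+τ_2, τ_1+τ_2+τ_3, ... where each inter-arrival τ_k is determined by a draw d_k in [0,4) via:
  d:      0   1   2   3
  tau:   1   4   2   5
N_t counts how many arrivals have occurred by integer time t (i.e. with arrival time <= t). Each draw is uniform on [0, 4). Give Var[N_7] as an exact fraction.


228718391/268435456

Inter-arrival values over d=0..3: [1, 4, 2, 5]
Each d has probability 1/4, so the pmf of τ is: f(1) = 1/4, f(2) = 1/4, f(4) = 1/4, f(5) = 1/4
Let p_n(j) = P(N_n = j), with p_0 = [1]. Condition on τ_1: p_n(0) = P(τ > n), and for j >= 1, p_n(j) = Σ_{k<=n} f(k)·p_{n−k}(j−1)
p_1 = [3/4, 1/4]  (j = 0..1)
p_2 = [1/2, 7/16, 1/16]  (j = 0..2)
p_3 = [1/2, 5/16, 11/64, 1/64]  (j = 0..3)
p_4 = [1/4, 1/2, 3/16, 15/256, 1/256]  (j = 0..4)
p_5 = [0, 5/8, 17/64, 23/256, 19/1024, 1/1024]  (j = 0..5)
p_6 = [0, 3/8, 29/64, 33/256, 19/512, 23/4096, 1/4096]  (j = 0..6)
p_7 = [0, 1/4, 7/16, 61/256, 15/256, 57/4096, 27/16384, 1/16384]  (j = 0..7)
E[N_7] = Σ j·p_7(j) = 35293/16384;  E[N_7²] = Σ j²·p_7(j) = 89985/16384
Var[N_7] = 89985/16384 − (35293/16384)² = 228718391/268435456


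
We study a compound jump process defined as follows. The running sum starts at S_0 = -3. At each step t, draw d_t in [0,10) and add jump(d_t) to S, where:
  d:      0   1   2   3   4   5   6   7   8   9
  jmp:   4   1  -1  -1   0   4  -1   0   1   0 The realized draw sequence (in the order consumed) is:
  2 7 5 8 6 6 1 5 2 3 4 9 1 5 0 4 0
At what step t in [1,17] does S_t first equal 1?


4

t=0: S=-3, d=2, jump=-1, S_1=-4
t=1: S=-4, d=7, jump=0, S_2=-4
t=2: S=-4, d=5, jump=4, S_3=0
t=3: S=0, d=8, jump=1, S_4=1
t=4: S=1, d=6, jump=-1, S_5=0
t=5: S=0, d=6, jump=-1, S_6=-1
t=6: S=-1, d=1, jump=1, S_7=0
t=7: S=0, d=5, jump=4, S_8=4
t=8: S=4, d=2, jump=-1, S_9=3
t=9: S=3, d=3, jump=-1, S_10=2
t=10: S=2, d=4, jump=0, S_11=2
t=11: S=2, d=9, jump=0, S_12=2
t=12: S=2, d=1, jump=1, S_13=3
t=13: S=3, d=5, jump=4, S_14=7
t=14: S=7, d=0, jump=4, S_15=11
t=15: S=11, d=4, jump=0, S_16=11
t=16: S=11, d=0, jump=4, S_17=15


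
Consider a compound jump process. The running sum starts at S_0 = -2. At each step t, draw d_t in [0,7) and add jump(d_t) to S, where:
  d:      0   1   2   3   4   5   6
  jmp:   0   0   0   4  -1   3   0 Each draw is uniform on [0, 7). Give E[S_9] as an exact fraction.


Outcome values over d=0..6: [0, 0, 0, 4, -1, 3, 0]
Σy = 6, Σy² = 26, M = 7
μ = 6/7 = 6/7,  σ² = 26/7 − (6/7)² = 146/49
E[S_9] = -2 + 9·(6/7) = 40/7

40/7


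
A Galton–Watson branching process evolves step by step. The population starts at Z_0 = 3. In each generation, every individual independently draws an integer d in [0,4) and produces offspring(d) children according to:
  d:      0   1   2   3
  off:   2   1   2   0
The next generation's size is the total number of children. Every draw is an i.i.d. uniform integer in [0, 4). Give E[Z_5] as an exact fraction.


Outcome values over d=0..3: [2, 1, 2, 0]
Σy = 5, Σy² = 9, M = 4
μ = 5/4 = 5/4,  σ² = 9/4 − (5/4)² = 11/16
E[Z_0] = 3
E[Z_1] = 5/4·E[Z_0] = 15/4
E[Z_2] = 5/4·E[Z_1] = 75/16
E[Z_3] = 5/4·E[Z_2] = 375/64
E[Z_4] = 5/4·E[Z_3] = 1875/256
E[Z_5] = 5/4·E[Z_4] = 9375/1024

9375/1024


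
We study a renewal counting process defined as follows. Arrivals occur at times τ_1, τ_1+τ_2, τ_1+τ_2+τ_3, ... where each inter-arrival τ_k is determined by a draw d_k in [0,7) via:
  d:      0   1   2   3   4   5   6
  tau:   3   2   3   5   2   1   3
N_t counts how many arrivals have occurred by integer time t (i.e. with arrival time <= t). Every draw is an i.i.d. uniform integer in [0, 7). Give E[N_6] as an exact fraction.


235866/117649

Inter-arrival values over d=0..6: [3, 2, 3, 5, 2, 1, 3]
Each d has probability 1/7, so the pmf of τ is: f(1) = 1/7, f(2) = 2/7, f(3) = 3/7, f(5) = 1/7
Renewal equation for m(n) = E[N_n]: condition on τ_1 = k (if k <= n, one arrival plus a fresh copy on the remaining n−k steps): m(n) = F(n) + Σ_{k<=n} f(k)·m(n−k), where F(n) = P(τ <= n) and m(0) = 0
m(1) = F(1) = 1/7
m(2) = F(2) + f(1)·m(1) = 3/7 + 1/7·1/7 = 22/49
m(3) = F(3) + f(1)·m(2) + f(2)·m(1) = 6/7 + 1/7·22/49 + 2/7·1/7 = 330/343
m(4) = F(4) + f(1)·m(3) + f(2)·m(2) + f(3)·m(1) = 6/7 + 1/7·330/343 + 2/7·22/49 + 3/7·1/7 = 2843/2401
m(5) = F(5) + f(1)·m(4) + f(2)·m(3) + f(3)·m(2) = 1 + 1/7·2843/2401 + 2/7·330/343 + 3/7·22/49 = 27504/16807
m(6) = F(6) + f(1)·m(5) + f(2)·m(4) + f(3)·m(3) + f(5)·m(1) = 1 + 1/7·27504/16807 + 2/7·2843/2401 + 3/7·330/343 + 1/7·1/7 = 235866/117649
E[N_6] = m(6) = 235866/117649


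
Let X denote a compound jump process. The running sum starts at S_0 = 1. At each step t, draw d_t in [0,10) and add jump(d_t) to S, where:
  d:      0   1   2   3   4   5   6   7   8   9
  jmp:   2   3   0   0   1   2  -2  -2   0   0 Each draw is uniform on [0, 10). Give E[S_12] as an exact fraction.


29/5

Outcome values over d=0..9: [2, 3, 0, 0, 1, 2, -2, -2, 0, 0]
Σy = 4, Σy² = 26, M = 10
μ = 4/10 = 2/5,  σ² = 26/10 − (2/5)² = 61/25
E[S_12] = 1 + 12·(2/5) = 29/5


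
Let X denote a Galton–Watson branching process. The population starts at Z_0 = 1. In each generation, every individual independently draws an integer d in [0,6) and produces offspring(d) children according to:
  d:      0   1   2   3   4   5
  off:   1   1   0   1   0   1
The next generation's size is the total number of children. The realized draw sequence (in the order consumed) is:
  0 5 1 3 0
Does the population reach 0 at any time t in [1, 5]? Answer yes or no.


no

gen 0: Z_0=1, draws=[0], offspring=[1], Z_1=1
gen 1: Z_1=1, draws=[5], offspring=[1], Z_2=1
gen 2: Z_2=1, draws=[1], offspring=[1], Z_3=1
gen 3: Z_3=1, draws=[3], offspring=[1], Z_4=1
gen 4: Z_4=1, draws=[0], offspring=[1], Z_5=1


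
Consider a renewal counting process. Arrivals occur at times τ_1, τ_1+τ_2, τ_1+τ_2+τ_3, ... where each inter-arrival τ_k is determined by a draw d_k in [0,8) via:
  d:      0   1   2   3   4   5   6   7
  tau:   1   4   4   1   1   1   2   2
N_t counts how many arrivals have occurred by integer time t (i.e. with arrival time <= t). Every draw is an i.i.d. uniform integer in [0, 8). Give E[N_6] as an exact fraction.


Inter-arrival values over d=0..7: [1, 4, 4, 1, 1, 1, 2, 2]
Each d has probability 1/8, so the pmf of τ is: f(1) = 1/2, f(2) = 1/4, f(4) = 1/4
Renewal equation for m(n) = E[N_n]: condition on τ_1 = k (if k <= n, one arrival plus a fresh copy on the remaining n−k steps): m(n) = F(n) + Σ_{k<=n} f(k)·m(n−k), where F(n) = P(τ <= n) and m(0) = 0
m(1) = F(1) = 1/2
m(2) = F(2) + f(1)·m(1) = 3/4 + 1/2·1/2 = 1
m(3) = F(3) + f(1)·m(2) + f(2)·m(1) = 3/4 + 1/2·1 + 1/4·1/2 = 11/8
m(4) = F(4) + f(1)·m(3) + f(2)·m(2) = 1 + 1/2·11/8 + 1/4·1 = 31/16
m(5) = F(5) + f(1)·m(4) + f(2)·m(3) + f(4)·m(1) = 1 + 1/2·31/16 + 1/4·11/8 + 1/4·1/2 = 39/16
m(6) = F(6) + f(1)·m(5) + f(2)·m(4) + f(4)·m(2) = 1 + 1/2·39/16 + 1/4·31/16 + 1/4·1 = 189/64
E[N_6] = m(6) = 189/64

189/64


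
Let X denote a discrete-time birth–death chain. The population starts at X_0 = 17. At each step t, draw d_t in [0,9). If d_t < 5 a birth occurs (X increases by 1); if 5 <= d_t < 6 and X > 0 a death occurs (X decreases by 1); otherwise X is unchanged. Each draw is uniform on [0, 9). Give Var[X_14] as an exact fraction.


532/81

X can drop by at most 1 per step and X_0 = 17 > T = 14, so X_t >= 17 − t >= 3 > 0 for every t <= 14: the floor at 0 (the 'and X > 0' condition) never binds. Hence X_14 = X_0 + Σ_{t<14} Y_t with i.i.d. increments Y_t = y(d_t) ∈ {+1, −1, 0}.
Outcome values over d=0..8: [1, 1, 1, 1, 1, -1, 0, 0, 0]
Σy = 4, Σy² = 6, M = 9
μ = 4/9 = 4/9,  σ² = 6/9 − (4/9)² = 38/81
Independent increments: Var[X_14] = 14·σ² = 14·(38/81) = 532/81


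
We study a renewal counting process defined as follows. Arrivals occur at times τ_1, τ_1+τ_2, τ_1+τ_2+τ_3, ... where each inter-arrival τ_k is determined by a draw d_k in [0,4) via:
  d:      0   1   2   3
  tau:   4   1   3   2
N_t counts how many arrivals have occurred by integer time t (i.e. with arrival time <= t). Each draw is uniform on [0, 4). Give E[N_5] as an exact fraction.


1845/1024

Inter-arrival values over d=0..3: [4, 1, 3, 2]
Each d has probability 1/4, so the pmf of τ is: f(1) = 1/4, f(2) = 1/4, f(3) = 1/4, f(4) = 1/4
Renewal equation for m(n) = E[N_n]: condition on τ_1 = k (if k <= n, one arrival plus a fresh copy on the remaining n−k steps): m(n) = F(n) + Σ_{k<=n} f(k)·m(n−k), where F(n) = P(τ <= n) and m(0) = 0
m(1) = F(1) = 1/4
m(2) = F(2) + f(1)·m(1) = 1/2 + 1/4·1/4 = 9/16
m(3) = F(3) + f(1)·m(2) + f(2)·m(1) = 3/4 + 1/4·9/16 + 1/4·1/4 = 61/64
m(4) = F(4) + f(1)·m(3) + f(2)·m(2) + f(3)·m(1) = 1 + 1/4·61/64 + 1/4·9/16 + 1/4·1/4 = 369/256
m(5) = F(5) + f(1)·m(4) + f(2)·m(3) + f(3)·m(2) + f(4)·m(1) = 1 + 1/4·369/256 + 1/4·61/64 + 1/4·9/16 + 1/4·1/4 = 1845/1024
E[N_5] = m(5) = 1845/1024


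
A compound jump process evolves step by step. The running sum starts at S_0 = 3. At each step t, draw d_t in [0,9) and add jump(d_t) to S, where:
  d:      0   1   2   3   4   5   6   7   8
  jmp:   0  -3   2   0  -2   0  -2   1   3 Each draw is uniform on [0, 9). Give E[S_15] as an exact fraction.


Outcome values over d=0..8: [0, -3, 2, 0, -2, 0, -2, 1, 3]
Σy = -1, Σy² = 31, M = 9
μ = -1/9 = -1/9,  σ² = 31/9 − (-1/9)² = 278/81
E[S_15] = 3 + 15·(-1/9) = 4/3

4/3


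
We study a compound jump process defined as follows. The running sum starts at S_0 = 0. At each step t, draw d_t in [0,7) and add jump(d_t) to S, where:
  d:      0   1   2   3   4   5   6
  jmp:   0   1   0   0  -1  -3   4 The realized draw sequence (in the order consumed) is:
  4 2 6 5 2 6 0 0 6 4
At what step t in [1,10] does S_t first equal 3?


t=0: S=0, d=4, jump=-1, S_1=-1
t=1: S=-1, d=2, jump=0, S_2=-1
t=2: S=-1, d=6, jump=4, S_3=3
t=3: S=3, d=5, jump=-3, S_4=0
t=4: S=0, d=2, jump=0, S_5=0
t=5: S=0, d=6, jump=4, S_6=4
t=6: S=4, d=0, jump=0, S_7=4
t=7: S=4, d=0, jump=0, S_8=4
t=8: S=4, d=6, jump=4, S_9=8
t=9: S=8, d=4, jump=-1, S_10=7

3


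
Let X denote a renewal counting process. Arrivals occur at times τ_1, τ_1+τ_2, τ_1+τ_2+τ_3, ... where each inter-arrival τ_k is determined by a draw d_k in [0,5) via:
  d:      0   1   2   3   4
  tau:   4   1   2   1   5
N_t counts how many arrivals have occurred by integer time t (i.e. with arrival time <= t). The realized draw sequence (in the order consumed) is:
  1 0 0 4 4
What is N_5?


2

draw d_1=1: τ_1=1, arrival time A_1=1
draw d_2=0: τ_2=4, arrival time A_2=5
draw d_3=0: τ_3=4, arrival time A_3=9
draw d_4=4: τ_4=5, arrival time A_4=14
draw d_5=4: τ_5=5, arrival time A_5=19
N_t over t=0..5: 0:0 1:1 2:1 3:1 4:1 5:2


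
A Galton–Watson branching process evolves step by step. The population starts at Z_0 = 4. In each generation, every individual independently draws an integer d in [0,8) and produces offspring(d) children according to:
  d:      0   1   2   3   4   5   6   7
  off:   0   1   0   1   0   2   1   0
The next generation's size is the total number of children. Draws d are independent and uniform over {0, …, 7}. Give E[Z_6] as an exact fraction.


15625/65536

Outcome values over d=0..7: [0, 1, 0, 1, 0, 2, 1, 0]
Σy = 5, Σy² = 7, M = 8
μ = 5/8 = 5/8,  σ² = 7/8 − (5/8)² = 31/64
E[Z_0] = 4
E[Z_1] = 5/8·E[Z_0] = 5/2
E[Z_2] = 5/8·E[Z_1] = 25/16
E[Z_3] = 5/8·E[Z_2] = 125/128
E[Z_4] = 5/8·E[Z_3] = 625/1024
E[Z_5] = 5/8·E[Z_4] = 3125/8192
E[Z_6] = 5/8·E[Z_5] = 15625/65536


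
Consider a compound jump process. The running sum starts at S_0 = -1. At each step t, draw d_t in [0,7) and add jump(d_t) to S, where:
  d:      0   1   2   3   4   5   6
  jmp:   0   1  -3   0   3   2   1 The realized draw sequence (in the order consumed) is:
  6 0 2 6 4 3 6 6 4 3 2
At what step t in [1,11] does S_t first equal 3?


8

t=0: S=-1, d=6, jump=1, S_1=0
t=1: S=0, d=0, jump=0, S_2=0
t=2: S=0, d=2, jump=-3, S_3=-3
t=3: S=-3, d=6, jump=1, S_4=-2
t=4: S=-2, d=4, jump=3, S_5=1
t=5: S=1, d=3, jump=0, S_6=1
t=6: S=1, d=6, jump=1, S_7=2
t=7: S=2, d=6, jump=1, S_8=3
t=8: S=3, d=4, jump=3, S_9=6
t=9: S=6, d=3, jump=0, S_10=6
t=10: S=6, d=2, jump=-3, S_11=3


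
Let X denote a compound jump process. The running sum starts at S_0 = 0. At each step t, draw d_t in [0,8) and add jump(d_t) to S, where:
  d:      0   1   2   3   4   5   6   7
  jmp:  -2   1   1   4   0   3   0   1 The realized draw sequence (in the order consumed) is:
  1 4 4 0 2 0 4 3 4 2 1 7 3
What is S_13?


t=0: S=0, d=1, jump=1, S_1=1
t=1: S=1, d=4, jump=0, S_2=1
t=2: S=1, d=4, jump=0, S_3=1
t=3: S=1, d=0, jump=-2, S_4=-1
t=4: S=-1, d=2, jump=1, S_5=0
t=5: S=0, d=0, jump=-2, S_6=-2
t=6: S=-2, d=4, jump=0, S_7=-2
t=7: S=-2, d=3, jump=4, S_8=2
t=8: S=2, d=4, jump=0, S_9=2
t=9: S=2, d=2, jump=1, S_10=3
t=10: S=3, d=1, jump=1, S_11=4
t=11: S=4, d=7, jump=1, S_12=5
t=12: S=5, d=3, jump=4, S_13=9

9


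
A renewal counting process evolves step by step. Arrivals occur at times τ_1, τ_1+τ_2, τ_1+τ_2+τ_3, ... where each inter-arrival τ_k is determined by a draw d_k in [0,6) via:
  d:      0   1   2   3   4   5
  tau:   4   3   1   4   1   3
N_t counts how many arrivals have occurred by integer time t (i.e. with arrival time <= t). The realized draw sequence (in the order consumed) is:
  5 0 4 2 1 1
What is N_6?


draw d_1=5: τ_1=3, arrival time A_1=3
draw d_2=0: τ_2=4, arrival time A_2=7
draw d_3=4: τ_3=1, arrival time A_3=8
draw d_4=2: τ_4=1, arrival time A_4=9
draw d_5=1: τ_5=3, arrival time A_5=12
draw d_6=1: τ_6=3, arrival time A_6=15
N_t over t=0..6: 0:0 1:0 2:0 3:1 4:1 5:1 6:1

1


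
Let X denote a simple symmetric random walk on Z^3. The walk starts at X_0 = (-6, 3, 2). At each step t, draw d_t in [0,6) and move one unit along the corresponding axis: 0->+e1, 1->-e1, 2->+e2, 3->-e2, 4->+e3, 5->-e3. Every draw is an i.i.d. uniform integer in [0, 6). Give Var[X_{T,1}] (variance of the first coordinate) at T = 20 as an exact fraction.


Outcome values over d=0..5: [1, -1, 0, 0, 0, 0]
Σy = 0, Σy² = 2, M = 6
μ = 0/6 = 0,  σ² = 2/6 − (0)² = 1/3
Independent increments: Var[X_20] = 20·σ² = 20·(1/3) = 20/3

20/3


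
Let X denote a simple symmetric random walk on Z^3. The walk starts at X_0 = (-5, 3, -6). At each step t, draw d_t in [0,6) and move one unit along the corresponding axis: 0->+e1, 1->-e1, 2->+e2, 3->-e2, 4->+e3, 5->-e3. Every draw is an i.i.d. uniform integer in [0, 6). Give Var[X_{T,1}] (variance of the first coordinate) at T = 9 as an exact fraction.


Outcome values over d=0..5: [1, -1, 0, 0, 0, 0]
Σy = 0, Σy² = 2, M = 6
μ = 0/6 = 0,  σ² = 2/6 − (0)² = 1/3
Independent increments: Var[X_9] = 9·σ² = 9·(1/3) = 3

3


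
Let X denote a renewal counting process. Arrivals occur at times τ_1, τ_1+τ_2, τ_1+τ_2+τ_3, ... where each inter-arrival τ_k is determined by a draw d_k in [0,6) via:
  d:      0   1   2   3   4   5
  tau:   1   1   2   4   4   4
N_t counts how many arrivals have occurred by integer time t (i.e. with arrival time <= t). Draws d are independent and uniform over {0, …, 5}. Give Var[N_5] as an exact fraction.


Inter-arrival values over d=0..5: [1, 1, 2, 4, 4, 4]
Each d has probability 1/6, so the pmf of τ is: f(1) = 1/3, f(2) = 1/6, f(4) = 1/2
Let p_n(j) = P(N_n = j), with p_0 = [1]. Condition on τ_1: p_n(0) = P(τ > n), and for j >= 1, p_n(j) = Σ_{k<=n} f(k)·p_{n−k}(j−1)
p_1 = [2/3, 1/3]  (j = 0..1)
p_2 = [1/2, 7/18, 1/9]  (j = 0..2)
p_3 = [1/2, 5/18, 5/27, 1/27]  (j = 0..3)
p_4 = [0, 3/4, 17/108, 13/162, 1/81]  (j = 0..4)
p_5 = [0, 5/12, 25/54, 1/12, 8/243, 1/243]  (j = 0..5)
E[N_5] = Σ j·p_5(j) = 424/243;  E[N_5²] = Σ j²·p_5(j) = 197/54
Var[N_5] = 197/54 − (424/243)² = 71287/118098

71287/118098


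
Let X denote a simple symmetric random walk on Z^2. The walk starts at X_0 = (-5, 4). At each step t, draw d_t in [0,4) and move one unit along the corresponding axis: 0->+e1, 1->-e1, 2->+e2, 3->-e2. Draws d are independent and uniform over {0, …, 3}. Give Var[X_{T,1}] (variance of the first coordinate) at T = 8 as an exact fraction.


4

Outcome values over d=0..3: [1, -1, 0, 0]
Σy = 0, Σy² = 2, M = 4
μ = 0/4 = 0,  σ² = 2/4 − (0)² = 1/2
Independent increments: Var[X_8] = 8·σ² = 8·(1/2) = 4


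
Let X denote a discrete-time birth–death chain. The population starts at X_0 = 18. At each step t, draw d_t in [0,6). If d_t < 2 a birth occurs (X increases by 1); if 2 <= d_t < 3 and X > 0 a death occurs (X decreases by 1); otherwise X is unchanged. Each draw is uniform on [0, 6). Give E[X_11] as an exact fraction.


119/6

X can drop by at most 1 per step and X_0 = 18 > T = 11, so X_t >= 18 − t >= 7 > 0 for every t <= 11: the floor at 0 (the 'and X > 0' condition) never binds. Hence X_11 = X_0 + Σ_{t<11} Y_t with i.i.d. increments Y_t = y(d_t) ∈ {+1, −1, 0}.
Outcome values over d=0..5: [1, 1, -1, 0, 0, 0]
Σy = 1, Σy² = 3, M = 6
μ = 1/6 = 1/6,  σ² = 3/6 − (1/6)² = 17/36
E[X_11] = 18 + 11·(1/6) = 119/6


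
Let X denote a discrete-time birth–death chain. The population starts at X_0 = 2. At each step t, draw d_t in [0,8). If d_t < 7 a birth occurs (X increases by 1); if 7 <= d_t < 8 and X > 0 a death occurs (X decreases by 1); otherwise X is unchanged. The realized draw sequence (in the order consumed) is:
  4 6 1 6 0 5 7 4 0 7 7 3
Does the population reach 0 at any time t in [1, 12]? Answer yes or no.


t=0: X=2, d=4 → birth, X_1=3
t=1: X=3, d=6 → birth, X_2=4
t=2: X=4, d=1 → birth, X_3=5
t=3: X=5, d=6 → birth, X_4=6
t=4: X=6, d=0 → birth, X_5=7
t=5: X=7, d=5 → birth, X_6=8
t=6: X=8, d=7 → death, X_7=7
t=7: X=7, d=4 → birth, X_8=8
t=8: X=8, d=0 → birth, X_9=9
t=9: X=9, d=7 → death, X_10=8
t=10: X=8, d=7 → death, X_11=7
t=11: X=7, d=3 → birth, X_12=8

no


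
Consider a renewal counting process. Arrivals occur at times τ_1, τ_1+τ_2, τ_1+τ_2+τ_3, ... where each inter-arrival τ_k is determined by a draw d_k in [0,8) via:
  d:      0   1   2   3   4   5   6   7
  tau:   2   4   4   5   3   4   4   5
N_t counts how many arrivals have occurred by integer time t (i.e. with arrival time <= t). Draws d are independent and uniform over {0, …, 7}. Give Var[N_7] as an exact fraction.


Inter-arrival values over d=0..7: [2, 4, 4, 5, 3, 4, 4, 5]
Each d has probability 1/8, so the pmf of τ is: f(2) = 1/8, f(3) = 1/8, f(4) = 1/2, f(5) = 1/4
Let p_n(j) = P(N_n = j), with p_0 = [1]. Condition on τ_1: p_n(0) = P(τ > n), and for j >= 1, p_n(j) = Σ_{k<=n} f(k)·p_{n−k}(j−1)
p_1 = [1]  (j = 0)
p_2 = [7/8, 1/8]  (j = 0..1)
p_3 = [3/4, 1/4]  (j = 0..1)
p_4 = [1/4, 47/64, 1/64]  (j = 0..2)
p_5 = [0, 61/64, 3/64]  (j = 0..2)
p_6 = [0, 13/16, 95/512, 1/512]  (j = 0..3)
p_7 = [0, 5/8, 47/128, 1/128]  (j = 0..3)
E[N_7] = Σ j·p_7(j) = 177/128;  E[N_7²] = Σ j²·p_7(j) = 277/128
Var[N_7] = 277/128 − (177/128)² = 4127/16384

4127/16384


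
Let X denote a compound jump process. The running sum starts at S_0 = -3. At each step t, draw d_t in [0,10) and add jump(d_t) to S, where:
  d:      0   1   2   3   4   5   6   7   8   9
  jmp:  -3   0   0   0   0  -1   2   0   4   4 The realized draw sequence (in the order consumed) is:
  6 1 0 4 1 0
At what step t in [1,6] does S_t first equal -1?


1

t=0: S=-3, d=6, jump=2, S_1=-1
t=1: S=-1, d=1, jump=0, S_2=-1
t=2: S=-1, d=0, jump=-3, S_3=-4
t=3: S=-4, d=4, jump=0, S_4=-4
t=4: S=-4, d=1, jump=0, S_5=-4
t=5: S=-4, d=0, jump=-3, S_6=-7


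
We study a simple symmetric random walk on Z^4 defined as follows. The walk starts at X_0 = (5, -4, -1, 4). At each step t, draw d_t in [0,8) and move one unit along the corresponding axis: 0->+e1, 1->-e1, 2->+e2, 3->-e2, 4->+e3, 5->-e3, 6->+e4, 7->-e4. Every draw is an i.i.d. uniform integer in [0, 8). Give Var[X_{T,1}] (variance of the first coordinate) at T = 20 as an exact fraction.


Outcome values over d=0..7: [1, -1, 0, 0, 0, 0, 0, 0]
Σy = 0, Σy² = 2, M = 8
μ = 0/8 = 0,  σ² = 2/8 − (0)² = 1/4
Independent increments: Var[X_20] = 20·σ² = 20·(1/4) = 5

5


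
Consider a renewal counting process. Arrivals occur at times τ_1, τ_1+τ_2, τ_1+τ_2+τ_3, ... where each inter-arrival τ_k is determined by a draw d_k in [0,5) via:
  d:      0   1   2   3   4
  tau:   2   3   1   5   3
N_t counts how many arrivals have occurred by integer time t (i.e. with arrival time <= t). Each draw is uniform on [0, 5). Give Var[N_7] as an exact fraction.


4753791404/6103515625

Inter-arrival values over d=0..4: [2, 3, 1, 5, 3]
Each d has probability 1/5, so the pmf of τ is: f(1) = 1/5, f(2) = 1/5, f(3) = 2/5, f(5) = 1/5
Let p_n(j) = P(N_n = j), with p_0 = [1]. Condition on τ_1: p_n(0) = P(τ > n), and for j >= 1, p_n(j) = Σ_{k<=n} f(k)·p_{n−k}(j−1)
p_1 = [4/5, 1/5]  (j = 0..1)
p_2 = [3/5, 9/25, 1/25]  (j = 0..2)
p_3 = [1/5, 17/25, 14/125, 1/125]  (j = 0..3)
p_4 = [1/5, 12/25, 36/125, 19/625, 1/625]  (j = 0..4)
p_5 = [0, 13/25, 47/125, 12/125, 24/3125, 1/3125]  (j = 0..5)
p_6 = [0, 7/25, 64/125, 111/625, 89/3125, 29/15625, 1/15625]  (j = 0..6)
p_7 = [0, 1/5, 53/125, 188/625, 209/3125, 123/15625, 34/78125, 1/78125]  (j = 0..7)
E[N_7] = Σ j·p_7(j) = 176561/78125;  E[N_7²] = Σ j²·p_7(j) = 459873/78125
Var[N_7] = 459873/78125 − (176561/78125)² = 4753791404/6103515625


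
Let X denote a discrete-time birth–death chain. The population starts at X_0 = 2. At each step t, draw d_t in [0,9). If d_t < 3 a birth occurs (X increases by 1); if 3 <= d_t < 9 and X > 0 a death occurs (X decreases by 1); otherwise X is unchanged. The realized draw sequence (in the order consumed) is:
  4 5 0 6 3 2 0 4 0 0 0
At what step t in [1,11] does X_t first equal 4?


11

t=0: X=2, d=4 → death, X_1=1
t=1: X=1, d=5 → death, X_2=0
t=2: X=0, d=0 → birth, X_3=1
t=3: X=1, d=6 → death, X_4=0
t=4: X=0, d=3 → hold, X_5=0
t=5: X=0, d=2 → birth, X_6=1
t=6: X=1, d=0 → birth, X_7=2
t=7: X=2, d=4 → death, X_8=1
t=8: X=1, d=0 → birth, X_9=2
t=9: X=2, d=0 → birth, X_10=3
t=10: X=3, d=0 → birth, X_11=4


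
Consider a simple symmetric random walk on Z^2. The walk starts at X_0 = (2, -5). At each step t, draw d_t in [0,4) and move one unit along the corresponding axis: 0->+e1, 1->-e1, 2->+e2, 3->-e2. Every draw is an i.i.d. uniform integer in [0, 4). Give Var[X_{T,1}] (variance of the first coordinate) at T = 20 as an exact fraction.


Outcome values over d=0..3: [1, -1, 0, 0]
Σy = 0, Σy² = 2, M = 4
μ = 0/4 = 0,  σ² = 2/4 − (0)² = 1/2
Independent increments: Var[X_20] = 20·σ² = 20·(1/2) = 10

10


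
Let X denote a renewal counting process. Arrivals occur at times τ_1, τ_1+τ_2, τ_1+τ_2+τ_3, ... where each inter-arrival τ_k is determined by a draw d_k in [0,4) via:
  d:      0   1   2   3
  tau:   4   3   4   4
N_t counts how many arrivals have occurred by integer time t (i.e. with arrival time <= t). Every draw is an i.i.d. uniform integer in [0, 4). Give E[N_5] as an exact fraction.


1

Inter-arrival values over d=0..3: [4, 3, 4, 4]
Each d has probability 1/4, so the pmf of τ is: f(3) = 1/4, f(4) = 3/4
Renewal equation for m(n) = E[N_n]: condition on τ_1 = k (if k <= n, one arrival plus a fresh copy on the remaining n−k steps): m(n) = F(n) + Σ_{k<=n} f(k)·m(n−k), where F(n) = P(τ <= n) and m(0) = 0
m(1) = F(1) = 0
m(2) = F(2) = 0
m(3) = F(3) = 1/4
m(4) = F(4) = 1
m(5) = F(5) = 1
E[N_5] = m(5) = 1


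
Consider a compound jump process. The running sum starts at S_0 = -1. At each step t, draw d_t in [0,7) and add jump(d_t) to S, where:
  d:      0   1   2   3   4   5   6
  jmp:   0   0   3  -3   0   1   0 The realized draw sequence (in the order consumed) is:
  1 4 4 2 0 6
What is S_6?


t=0: S=-1, d=1, jump=0, S_1=-1
t=1: S=-1, d=4, jump=0, S_2=-1
t=2: S=-1, d=4, jump=0, S_3=-1
t=3: S=-1, d=2, jump=3, S_4=2
t=4: S=2, d=0, jump=0, S_5=2
t=5: S=2, d=6, jump=0, S_6=2

2


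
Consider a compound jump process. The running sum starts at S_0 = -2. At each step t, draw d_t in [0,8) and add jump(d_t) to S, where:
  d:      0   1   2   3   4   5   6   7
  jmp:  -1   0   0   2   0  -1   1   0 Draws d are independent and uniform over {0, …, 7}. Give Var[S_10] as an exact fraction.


Outcome values over d=0..7: [-1, 0, 0, 2, 0, -1, 1, 0]
Σy = 1, Σy² = 7, M = 8
μ = 1/8 = 1/8,  σ² = 7/8 − (1/8)² = 55/64
Independent increments: Var[S_10] = 10·σ² = 10·(55/64) = 275/32

275/32


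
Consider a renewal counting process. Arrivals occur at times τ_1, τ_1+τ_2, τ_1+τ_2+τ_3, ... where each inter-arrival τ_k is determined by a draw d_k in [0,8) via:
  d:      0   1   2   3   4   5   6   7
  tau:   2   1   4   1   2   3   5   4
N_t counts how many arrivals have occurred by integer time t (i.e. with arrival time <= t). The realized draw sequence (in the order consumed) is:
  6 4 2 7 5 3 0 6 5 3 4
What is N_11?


draw d_1=6: τ_1=5, arrival time A_1=5
draw d_2=4: τ_2=2, arrival time A_2=7
draw d_3=2: τ_3=4, arrival time A_3=11
draw d_4=7: τ_4=4, arrival time A_4=15
draw d_5=5: τ_5=3, arrival time A_5=18
draw d_6=3: τ_6=1, arrival time A_6=19
draw d_7=0: τ_7=2, arrival time A_7=21
draw d_8=6: τ_8=5, arrival time A_8=26
draw d_9=5: τ_9=3, arrival time A_9=29
draw d_10=3: τ_10=1, arrival time A_10=30
draw d_11=4: τ_11=2, arrival time A_11=32
N_t over t=0..11: 0:0 1:0 2:0 3:0 4:0 5:1 6:1 7:2 8:2 9:2 10:2 11:3

3


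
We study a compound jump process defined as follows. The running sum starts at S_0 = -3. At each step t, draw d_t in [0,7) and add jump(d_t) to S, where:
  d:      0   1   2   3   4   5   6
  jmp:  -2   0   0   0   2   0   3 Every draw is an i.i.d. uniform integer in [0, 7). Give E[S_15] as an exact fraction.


24/7

Outcome values over d=0..6: [-2, 0, 0, 0, 2, 0, 3]
Σy = 3, Σy² = 17, M = 7
μ = 3/7 = 3/7,  σ² = 17/7 − (3/7)² = 110/49
E[S_15] = -3 + 15·(3/7) = 24/7


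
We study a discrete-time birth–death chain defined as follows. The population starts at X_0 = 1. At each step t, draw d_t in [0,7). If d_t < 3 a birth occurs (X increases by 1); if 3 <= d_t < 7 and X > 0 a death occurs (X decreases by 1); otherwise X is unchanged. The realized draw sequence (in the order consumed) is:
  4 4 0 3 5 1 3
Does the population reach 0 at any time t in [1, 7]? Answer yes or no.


t=0: X=1, d=4 → death, X_1=0
t=1: X=0, d=4 → hold, X_2=0
t=2: X=0, d=0 → birth, X_3=1
t=3: X=1, d=3 → death, X_4=0
t=4: X=0, d=5 → hold, X_5=0
t=5: X=0, d=1 → birth, X_6=1
t=6: X=1, d=3 → death, X_7=0

yes


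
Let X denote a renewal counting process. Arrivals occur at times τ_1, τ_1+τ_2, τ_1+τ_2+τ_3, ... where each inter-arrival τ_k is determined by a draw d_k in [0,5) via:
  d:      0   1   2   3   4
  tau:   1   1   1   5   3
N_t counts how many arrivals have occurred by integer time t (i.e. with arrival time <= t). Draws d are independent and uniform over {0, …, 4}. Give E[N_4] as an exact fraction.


Inter-arrival values over d=0..4: [1, 1, 1, 5, 3]
Each d has probability 1/5, so the pmf of τ is: f(1) = 3/5, f(3) = 1/5, f(5) = 1/5
Renewal equation for m(n) = E[N_n]: condition on τ_1 = k (if k <= n, one arrival plus a fresh copy on the remaining n−k steps): m(n) = F(n) + Σ_{k<=n} f(k)·m(n−k), where F(n) = P(τ <= n) and m(0) = 0
m(1) = F(1) = 3/5
m(2) = F(2) + f(1)·m(1) = 3/5 + 3/5·3/5 = 24/25
m(3) = F(3) + f(1)·m(2) = 4/5 + 3/5·24/25 = 172/125
m(4) = F(4) + f(1)·m(3) + f(3)·m(1) = 4/5 + 3/5·172/125 + 1/5·3/5 = 1091/625
E[N_4] = m(4) = 1091/625

1091/625


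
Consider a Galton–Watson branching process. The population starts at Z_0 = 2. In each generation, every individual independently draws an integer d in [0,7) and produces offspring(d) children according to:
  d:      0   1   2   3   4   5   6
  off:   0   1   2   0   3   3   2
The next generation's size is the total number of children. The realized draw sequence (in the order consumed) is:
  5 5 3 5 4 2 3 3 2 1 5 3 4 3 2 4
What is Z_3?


gen 0: Z_0=2, draws=[5, 5], offspring=[3, 3], Z_1=6
gen 1: Z_1=6, draws=[3, 5, 4, 2, 3, 3], offspring=[0, 3, 3, 2, 0, 0], Z_2=8
gen 2: Z_2=8, draws=[2, 1, 5, 3, 4, 3, 2, 4], offspring=[2, 1, 3, 0, 3, 0, 2, 3], Z_3=14

14


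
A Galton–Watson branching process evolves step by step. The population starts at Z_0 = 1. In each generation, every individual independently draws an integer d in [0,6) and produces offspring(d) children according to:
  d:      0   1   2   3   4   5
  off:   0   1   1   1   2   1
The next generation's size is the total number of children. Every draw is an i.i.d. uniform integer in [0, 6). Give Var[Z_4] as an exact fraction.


4/3

Outcome values over d=0..5: [0, 1, 1, 1, 2, 1]
Σy = 6, Σy² = 8, M = 6
μ = 6/6 = 1,  σ² = 8/6 − (1)² = 1/3
V_0 = 0, E_0 = 1
V_1 = 1/3·E_0 + (1)²·V_0 = 1/3;  E_1 = 1
V_2 = 1/3·E_1 + (1)²·V_1 = 2/3;  E_2 = 1
V_3 = 1/3·E_2 + (1)²·V_2 = 1;  E_3 = 1
V_4 = 1/3·E_3 + (1)²·V_3 = 4/3;  E_4 = 1


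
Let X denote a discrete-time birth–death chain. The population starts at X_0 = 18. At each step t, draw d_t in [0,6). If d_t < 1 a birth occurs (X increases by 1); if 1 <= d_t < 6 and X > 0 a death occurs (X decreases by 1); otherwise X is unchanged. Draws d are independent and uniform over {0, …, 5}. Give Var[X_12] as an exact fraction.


20/3

X can drop by at most 1 per step and X_0 = 18 > T = 12, so X_t >= 18 − t >= 6 > 0 for every t <= 12: the floor at 0 (the 'and X > 0' condition) never binds. Hence X_12 = X_0 + Σ_{t<12} Y_t with i.i.d. increments Y_t = y(d_t) ∈ {+1, −1, 0}.
Outcome values over d=0..5: [1, -1, -1, -1, -1, -1]
Σy = -4, Σy² = 6, M = 6
μ = -4/6 = -2/3,  σ² = 6/6 − (-2/3)² = 5/9
Independent increments: Var[X_12] = 12·σ² = 12·(5/9) = 20/3


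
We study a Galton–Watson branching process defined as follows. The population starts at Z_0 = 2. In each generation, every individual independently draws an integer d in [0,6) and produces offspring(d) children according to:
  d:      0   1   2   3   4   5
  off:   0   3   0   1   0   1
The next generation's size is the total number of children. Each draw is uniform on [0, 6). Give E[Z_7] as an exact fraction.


Outcome values over d=0..5: [0, 3, 0, 1, 0, 1]
Σy = 5, Σy² = 11, M = 6
μ = 5/6 = 5/6,  σ² = 11/6 − (5/6)² = 41/36
E[Z_0] = 2
E[Z_1] = 5/6·E[Z_0] = 5/3
E[Z_2] = 5/6·E[Z_1] = 25/18
E[Z_3] = 5/6·E[Z_2] = 125/108
E[Z_4] = 5/6·E[Z_3] = 625/648
E[Z_5] = 5/6·E[Z_4] = 3125/3888
E[Z_6] = 5/6·E[Z_5] = 15625/23328
E[Z_7] = 5/6·E[Z_6] = 78125/139968

78125/139968


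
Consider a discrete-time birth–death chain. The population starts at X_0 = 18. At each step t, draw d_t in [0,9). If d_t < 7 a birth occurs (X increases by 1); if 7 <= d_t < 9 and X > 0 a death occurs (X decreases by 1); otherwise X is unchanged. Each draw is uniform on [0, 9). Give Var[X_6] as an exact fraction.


112/27

X can drop by at most 1 per step and X_0 = 18 > T = 6, so X_t >= 18 − t >= 12 > 0 for every t <= 6: the floor at 0 (the 'and X > 0' condition) never binds. Hence X_6 = X_0 + Σ_{t<6} Y_t with i.i.d. increments Y_t = y(d_t) ∈ {+1, −1, 0}.
Outcome values over d=0..8: [1, 1, 1, 1, 1, 1, 1, -1, -1]
Σy = 5, Σy² = 9, M = 9
μ = 5/9 = 5/9,  σ² = 9/9 − (5/9)² = 56/81
Independent increments: Var[X_6] = 6·σ² = 6·(56/81) = 112/27


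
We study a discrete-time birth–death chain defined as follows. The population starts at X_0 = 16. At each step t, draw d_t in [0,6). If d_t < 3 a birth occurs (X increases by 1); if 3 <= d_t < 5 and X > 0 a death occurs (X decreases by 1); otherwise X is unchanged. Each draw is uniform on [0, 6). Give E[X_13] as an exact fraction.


X can drop by at most 1 per step and X_0 = 16 > T = 13, so X_t >= 16 − t >= 3 > 0 for every t <= 13: the floor at 0 (the 'and X > 0' condition) never binds. Hence X_13 = X_0 + Σ_{t<13} Y_t with i.i.d. increments Y_t = y(d_t) ∈ {+1, −1, 0}.
Outcome values over d=0..5: [1, 1, 1, -1, -1, 0]
Σy = 1, Σy² = 5, M = 6
μ = 1/6 = 1/6,  σ² = 5/6 − (1/6)² = 29/36
E[X_13] = 16 + 13·(1/6) = 109/6

109/6
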